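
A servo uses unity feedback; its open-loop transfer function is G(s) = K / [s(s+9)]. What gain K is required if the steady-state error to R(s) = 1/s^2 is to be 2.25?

G(s) has one factor of s in the denominator, so the system is type 1.
K_v = lim_{s→0} s·G(s) = K / (9) = (1/9)·K.
e_ss = 1/K_v = 2.25 ⇒ K_v = 4/9 ⇒ K = (4/9)/(1/9) = 4.

4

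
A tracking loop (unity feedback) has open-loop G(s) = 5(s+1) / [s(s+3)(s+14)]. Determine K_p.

infinity

K_p = lim_{s→0} G(s); with 1 pole at the origin the limit diverges, so K_p = ∞.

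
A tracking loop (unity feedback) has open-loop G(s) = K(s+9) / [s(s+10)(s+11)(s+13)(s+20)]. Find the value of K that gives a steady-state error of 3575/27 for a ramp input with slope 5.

120

System type = 1 (one pole at s=0).
K_v = lim_{s→0} s·G(s) = K·9 / (10·11·13·20) = (9/28600)·K.
e_ss = 5/K_v = 3575/27 ⇒ K_v = 27/715 ⇒ K = (27/715)/(9/28600) = 120.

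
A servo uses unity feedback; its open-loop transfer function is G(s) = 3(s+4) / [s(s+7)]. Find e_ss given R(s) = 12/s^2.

System type = 1 (one pole at s=0).
K_v = lim_{s→0} s·G(s) = 3·4 / (7) = 12/7.
e_ss = 12/K_v = 12/(12/7) = 7.

7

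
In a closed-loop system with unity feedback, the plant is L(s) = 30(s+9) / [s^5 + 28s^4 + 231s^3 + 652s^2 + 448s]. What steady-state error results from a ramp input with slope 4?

896/135

The denominator has no term below 448s — 1 pole at s=0, type 1.
K_v = lim_{s→0} s·L(s) = 30·9 / 448 = 135/224.
e_ss = 4/K_v = 4/(135/224) = 896/135.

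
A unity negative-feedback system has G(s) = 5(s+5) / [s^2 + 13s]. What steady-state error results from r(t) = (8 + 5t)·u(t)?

The denominator has no term below 13s — 1 pole at s=0, type 1. Treating each term separately:
  • 8: tracked with zero error.
  • 5t: e_ss = 5/K_v with K_v=25/13 → 2.6.
Total e_ss = 2.6.

2.6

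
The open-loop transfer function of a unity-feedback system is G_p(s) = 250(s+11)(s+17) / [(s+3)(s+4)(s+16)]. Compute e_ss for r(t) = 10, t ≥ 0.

960/23471

The open loop has no poles at the origin → type 0 system.
K_p = lim_{s→0} G_p(s) = 250·11·17 / (3·4·16) = 23375/96.
e_ss = 10/(1 + K_p) = 10/(23471/96) = 960/23471.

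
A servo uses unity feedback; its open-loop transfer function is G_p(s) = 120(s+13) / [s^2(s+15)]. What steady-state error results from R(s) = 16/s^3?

System type = 2 (two poles at s=0).
K_a = lim_{s→0} s^2·G_p(s) = 120·13 / (15) = 104.
r(t) = 8t^2 gives R(s) = 16/s^3.
e_ss = 16/K_a = 16/104 = 2/13.

2/13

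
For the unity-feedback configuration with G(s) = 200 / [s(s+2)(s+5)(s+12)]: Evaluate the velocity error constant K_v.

System type = 1 (one pole at s=0).
K_v = lim_{s→0} s·G(s) = 200 / (2·5·12) = 5/3.

5/3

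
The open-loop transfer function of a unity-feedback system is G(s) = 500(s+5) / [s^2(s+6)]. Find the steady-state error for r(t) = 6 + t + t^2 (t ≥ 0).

0.0048

G(s) has two factors of s in the denominator, so the system is type 2. By superposition:
  • 6: tracked with zero error.
  • t: tracked with zero error.
  • t^2: e_ss = 2/K_a with K_a=1250/3 → 0.0048.
Total e_ss = 0.0048.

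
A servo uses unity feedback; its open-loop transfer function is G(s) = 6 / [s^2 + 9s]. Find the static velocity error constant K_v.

The denominator has no term below 9s — 1 pole at s=0, type 1.
K_v = lim_{s→0} s·G(s) = 6 / 9 = 2/3.

2/3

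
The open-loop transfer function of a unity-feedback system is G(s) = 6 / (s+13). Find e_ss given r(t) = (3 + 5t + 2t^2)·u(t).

No free integrators in G(s): this is a type 0 system. By superposition:
  • 3: e_ss = 3/(1+K_p) with K_p=6/13 → 39/19.
  • 5t: a type-0 system cannot track it, e_ss → ∞.
  • 2t^2: a type-0 system cannot track it, e_ss → ∞.
The unbounded component dominates.

infinity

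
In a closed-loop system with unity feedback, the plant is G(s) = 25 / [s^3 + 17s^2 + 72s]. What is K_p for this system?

K_p = lim_{s→0} G(s); with 1 pole at the origin the limit diverges, so K_p = ∞.

infinity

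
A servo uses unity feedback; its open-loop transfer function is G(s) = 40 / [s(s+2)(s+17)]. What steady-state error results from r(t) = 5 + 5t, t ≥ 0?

The open loop has one pole at the origin → type 1 system. Treating each term separately:
  • 5: tracked with zero error.
  • 5t: e_ss = 5/K_v with K_v=20/17 → 4.25.
Total e_ss = 4.25.

4.25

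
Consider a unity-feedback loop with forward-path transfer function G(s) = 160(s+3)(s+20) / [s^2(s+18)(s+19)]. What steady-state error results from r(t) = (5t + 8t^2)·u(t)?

0.57

The open loop has two poles at the origin → type 2 system. Taking each input component in turn:
  • 5t: tracked with zero error.
  • 8t^2: e_ss = 16/K_a with K_a=1600/57 → 0.57.
Total e_ss = 0.57.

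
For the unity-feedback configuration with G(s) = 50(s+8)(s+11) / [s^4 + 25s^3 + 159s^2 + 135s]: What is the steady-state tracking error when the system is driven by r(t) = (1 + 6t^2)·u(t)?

infinity

Factoring s from the denominator leaves a polynomial with constant term 135, so the system is type 1. Taking each input component in turn:
  • 1: tracked with zero error.
  • 6t^2: a type-1 system cannot track it, e_ss → ∞.
The unbounded component dominates.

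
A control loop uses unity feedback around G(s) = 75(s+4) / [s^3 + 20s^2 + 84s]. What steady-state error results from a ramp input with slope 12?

Factoring s from the denominator leaves a polynomial with constant term 84, so the system is type 1.
K_v = lim_{s→0} s·G(s) = 75·4 / 84 = 25/7.
e_ss = 12/K_v = 12/(25/7) = 3.36.

3.36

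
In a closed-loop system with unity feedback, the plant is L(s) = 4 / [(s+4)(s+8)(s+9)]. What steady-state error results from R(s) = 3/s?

L(s) has no factors of s in the denominator, so the system is type 0.
K_p = lim_{s→0} L(s) = 4 / (4·8·9) = 1/72.
e_ss = 3/(1 + K_p) = 3/(73/72) = 216/73.

216/73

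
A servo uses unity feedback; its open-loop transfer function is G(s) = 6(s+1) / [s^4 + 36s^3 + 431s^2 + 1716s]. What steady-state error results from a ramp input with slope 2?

The denominator has no term below 1716s — 1 pole at s=0, type 1.
K_v = lim_{s→0} s·G(s) = 6·1 / 1716 = 1/286.
e_ss = 2/K_v = 2/(1/286) = 572.

572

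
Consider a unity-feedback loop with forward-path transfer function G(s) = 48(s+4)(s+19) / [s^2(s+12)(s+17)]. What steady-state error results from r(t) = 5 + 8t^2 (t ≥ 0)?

17/19

Two free integrators in G(s): this is a type 2 system. By superposition:
  • 5: tracked with zero error.
  • 8t^2: e_ss = 16/K_a with K_a=304/17 → 17/19.
Total e_ss = 17/19.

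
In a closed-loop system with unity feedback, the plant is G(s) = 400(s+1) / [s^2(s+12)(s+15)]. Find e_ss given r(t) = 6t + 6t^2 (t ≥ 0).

System type = 2 (two poles at s=0). Treating each term separately:
  • 6t: tracked with zero error.
  • 6t^2: e_ss = 12/K_a with K_a=20/9 → 5.4.
Total e_ss = 5.4.

5.4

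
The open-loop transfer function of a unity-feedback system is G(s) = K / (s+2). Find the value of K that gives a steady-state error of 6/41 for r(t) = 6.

System type = 0 (no poles at s=0).
K_p = lim_{s→0} G(s) = K / (2) = 0.5·K.
e_ss = 6/(1 + K_p) = 6/41 ⇒ 1 + 0.5·K = 41 ⇒ K = 80.

80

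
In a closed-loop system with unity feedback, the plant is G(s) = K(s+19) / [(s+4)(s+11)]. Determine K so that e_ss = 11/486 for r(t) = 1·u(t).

The open loop has no poles at the origin → type 0 system.
K_p = lim_{s→0} G(s) = K·19 / (4·11) = (19/44)·K.
e_ss = 1/(1 + K_p) = 11/486 ⇒ 1 + (19/44)·K = 486/11 ⇒ K = 100.

100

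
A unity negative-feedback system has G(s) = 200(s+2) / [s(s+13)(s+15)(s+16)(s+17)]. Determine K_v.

G(s) has one factor of s in the denominator, so the system is type 1.
K_v = lim_{s→0} s·G(s) = 200·2 / (13·15·16·17) = 5/663.

5/663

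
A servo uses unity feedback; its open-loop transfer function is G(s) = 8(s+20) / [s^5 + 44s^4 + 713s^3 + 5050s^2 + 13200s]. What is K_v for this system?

Lowest-order denominator term is 13200s, so the open loop has 1 pole at the origin → type 1 system.
K_v = lim_{s→0} s·G(s) = 8·20 / 13200 = 2/165.

2/165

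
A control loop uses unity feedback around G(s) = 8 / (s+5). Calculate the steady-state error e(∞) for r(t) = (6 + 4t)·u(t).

infinity

System type = 0 (no poles at s=0). By superposition:
  • 6: e_ss = 6/(1+K_p) with K_p=1.6 → 30/13.
  • 4t: a type-0 system cannot track it, e_ss → ∞.
The unbounded component dominates.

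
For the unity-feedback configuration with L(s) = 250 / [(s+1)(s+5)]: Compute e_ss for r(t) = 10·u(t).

10/51

System type = 0 (no poles at s=0).
K_p = lim_{s→0} L(s) = 250 / (1·5) = 50.
e_ss = 10/(1 + K_p) = 10/51.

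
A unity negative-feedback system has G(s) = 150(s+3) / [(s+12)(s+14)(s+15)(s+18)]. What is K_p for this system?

5/504

No free integrators in G(s): this is a type 0 system.
K_p = lim_{s→0} G(s) = 150·3 / (12·14·15·18) = 5/504.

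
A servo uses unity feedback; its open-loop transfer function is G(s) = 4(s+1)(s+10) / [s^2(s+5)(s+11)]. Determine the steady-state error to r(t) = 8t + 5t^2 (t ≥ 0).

13.75

Two free integrators in G(s): this is a type 2 system. Treating each term separately:
  • 8t: tracked with zero error.
  • 5t^2: e_ss = 10/K_a with K_a=8/11 → 13.75.
Total e_ss = 13.75.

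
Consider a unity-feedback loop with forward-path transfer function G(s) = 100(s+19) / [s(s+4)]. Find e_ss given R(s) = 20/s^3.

infinity

G(s) has one factor of s in the denominator, so the system is type 1.
K_a = lim_{s→0} s^2·G(s) = 0; the steady-state error to this parabolic input grows without bound.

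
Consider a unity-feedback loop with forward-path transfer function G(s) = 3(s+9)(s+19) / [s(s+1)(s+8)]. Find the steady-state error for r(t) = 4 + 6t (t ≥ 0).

One free integrator in G(s): this is a type 1 system. Taking each input component in turn:
  • 4: tracked with zero error.
  • 6t: e_ss = 6/K_v with K_v=64.125 → 16/171.
Total e_ss = 16/171.

16/171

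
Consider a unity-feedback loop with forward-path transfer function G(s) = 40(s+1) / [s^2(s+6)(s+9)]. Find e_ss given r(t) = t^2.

Two free integrators in G(s): this is a type 2 system.
K_a = lim_{s→0} s^2·G(s) = 40·1 / (6·9) = 20/27.
r(t) = t^2 gives R(s) = 2/s^3.
e_ss = 2/K_a = 2/(20/27) = 2.7.

2.7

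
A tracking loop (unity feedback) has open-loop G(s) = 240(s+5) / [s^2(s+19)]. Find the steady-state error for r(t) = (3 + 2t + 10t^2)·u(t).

Two free integrators in G(s): this is a type 2 system. Taking each input component in turn:
  • 3: tracked with zero error.
  • 2t: tracked with zero error.
  • 10t^2: e_ss = 20/K_a with K_a=1200/19 → 19/60.
Total e_ss = 19/60.

19/60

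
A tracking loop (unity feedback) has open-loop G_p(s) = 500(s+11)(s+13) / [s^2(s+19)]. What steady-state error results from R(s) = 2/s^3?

System type = 2 (two poles at s=0).
K_a = lim_{s→0} s^2·G_p(s) = 500·11·13 / (19) = 71500/19.
r(t) = t^2 gives R(s) = 2/s^3.
e_ss = 2/K_a = 2/(71500/19) = 19/35750.

19/35750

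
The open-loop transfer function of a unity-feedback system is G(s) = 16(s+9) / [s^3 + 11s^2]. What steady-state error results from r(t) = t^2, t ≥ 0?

Factoring s^2 from the denominator leaves a polynomial with constant term 11, so the system is type 2.
K_a = lim_{s→0} s^2·G(s) = 16·9 / 11 = 144/11.
r(t) = t^2 gives R(s) = 2/s^3.
e_ss = 2/K_a = 2/(144/11) = 11/72.

11/72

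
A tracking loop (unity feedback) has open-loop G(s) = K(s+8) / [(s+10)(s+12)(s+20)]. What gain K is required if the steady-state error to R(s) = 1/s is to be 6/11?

G(s) has no factors of s in the denominator, so the system is type 0.
K_p = lim_{s→0} G(s) = K·8 / (10·12·20) = (1/300)·K.
e_ss = 1/(1 + K_p) = 6/11 ⇒ 1 + (1/300)·K = 11/6 ⇒ K = 250.

250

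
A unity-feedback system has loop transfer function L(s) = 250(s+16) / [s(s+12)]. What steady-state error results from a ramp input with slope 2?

L(s) has one factor of s in the denominator, so the system is type 1.
K_v = lim_{s→0} s·L(s) = 250·16 / (12) = 1000/3.
e_ss = 2/K_v = 2/(1000/3) = 0.006.

0.006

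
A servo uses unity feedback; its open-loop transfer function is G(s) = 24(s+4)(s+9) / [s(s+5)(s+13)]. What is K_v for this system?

System type = 1 (one pole at s=0).
K_v = lim_{s→0} s·G(s) = 24·4·9 / (5·13) = 864/65.

864/65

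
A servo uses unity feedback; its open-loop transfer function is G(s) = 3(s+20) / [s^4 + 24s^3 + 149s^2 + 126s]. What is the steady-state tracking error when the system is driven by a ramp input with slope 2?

The denominator has no term below 126s — 1 pole at s=0, type 1.
K_v = lim_{s→0} s·G(s) = 3·20 / 126 = 10/21.
e_ss = 2/K_v = 2/(10/21) = 4.2.

4.2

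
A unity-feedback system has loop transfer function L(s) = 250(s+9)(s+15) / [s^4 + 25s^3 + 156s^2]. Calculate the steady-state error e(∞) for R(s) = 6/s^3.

Lowest-order denominator term is 156s^2, so the open loop has 2 poles at the origin → type 2 system.
K_a = lim_{s→0} s^2·L(s) = 250·9·15 / 156 = 5625/26.
r(t) = 3t^2 gives R(s) = 6/s^3.
e_ss = 6/K_a = 6/(5625/26) = 52/1875.

52/1875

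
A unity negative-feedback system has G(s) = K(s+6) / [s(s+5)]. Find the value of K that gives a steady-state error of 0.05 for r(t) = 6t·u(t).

System type = 1 (one pole at s=0).
K_v = lim_{s→0} s·G(s) = K·6 / (5) = 1.2·K.
e_ss = 6/K_v = 0.05 ⇒ K_v = 120 ⇒ K = 120/1.2 = 100.

100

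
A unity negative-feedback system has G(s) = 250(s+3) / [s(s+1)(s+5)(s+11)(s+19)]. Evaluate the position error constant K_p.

K_p = lim_{s→0} G(s); with 1 pole at the origin the limit diverges, so K_p = ∞.

infinity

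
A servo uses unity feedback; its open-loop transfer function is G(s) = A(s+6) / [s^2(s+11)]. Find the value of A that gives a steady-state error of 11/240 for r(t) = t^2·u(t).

The open loop has two poles at the origin → type 2 system.
K_a = lim_{s→0} s^2·G(s) = A·6 / (11) = (6/11)·A.
e_ss = 2/K_a = 11/240 ⇒ K_a = 480/11 ⇒ A = (480/11)/(6/11) = 80.

80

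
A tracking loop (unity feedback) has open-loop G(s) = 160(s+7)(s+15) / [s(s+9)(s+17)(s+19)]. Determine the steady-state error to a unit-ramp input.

969/5600

The open loop has one pole at the origin → type 1 system.
K_v = lim_{s→0} s·G(s) = 160·7·15 / (9·17·19) = 5600/969.
e_ss = 1/K_v = 1/(5600/969) = 969/5600.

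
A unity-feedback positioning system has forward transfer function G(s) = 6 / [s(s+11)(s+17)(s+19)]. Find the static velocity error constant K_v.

6/3553

System type = 1 (one pole at s=0).
K_v = lim_{s→0} s·G(s) = 6 / (11·17·19) = 6/3553.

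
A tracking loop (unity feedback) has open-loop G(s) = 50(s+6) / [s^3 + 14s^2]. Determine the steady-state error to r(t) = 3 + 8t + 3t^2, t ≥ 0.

The denominator has no term below 14s^2 — 2 poles at s=0, type 2. Taking each input component in turn:
  • 3: tracked with zero error.
  • 8t: tracked with zero error.
  • 3t^2: e_ss = 6/K_a with K_a=150/7 → 0.28.
Total e_ss = 0.28.

0.28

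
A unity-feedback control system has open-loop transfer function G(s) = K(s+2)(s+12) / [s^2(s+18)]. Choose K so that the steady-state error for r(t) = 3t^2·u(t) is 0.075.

60

System type = 2 (two poles at s=0).
K_a = lim_{s→0} s^2·G(s) = K·2·12 / (18) = (4/3)·K.
e_ss = 6/K_a = 0.075 ⇒ K_a = 80 ⇒ K = 80/(4/3) = 60.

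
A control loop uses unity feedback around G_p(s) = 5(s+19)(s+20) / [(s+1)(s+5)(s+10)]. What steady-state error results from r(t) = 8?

8/39

No free integrators in G_p(s): this is a type 0 system.
K_p = lim_{s→0} G_p(s) = 5·19·20 / (1·5·10) = 38.
e_ss = 8/(1 + K_p) = 8/39.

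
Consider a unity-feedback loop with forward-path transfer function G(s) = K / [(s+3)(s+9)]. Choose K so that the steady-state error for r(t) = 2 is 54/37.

10

System type = 0 (no poles at s=0).
K_p = lim_{s→0} G(s) = K / (3·9) = (1/27)·K.
e_ss = 2/(1 + K_p) = 54/37 ⇒ 1 + (1/27)·K = 37/27 ⇒ K = 10.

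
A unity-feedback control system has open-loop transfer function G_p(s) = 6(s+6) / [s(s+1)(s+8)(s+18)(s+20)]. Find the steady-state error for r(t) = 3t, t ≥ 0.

One free integrator in G_p(s): this is a type 1 system.
K_v = lim_{s→0} s·G_p(s) = 6·6 / (1·8·18·20) = 0.0125.
e_ss = 3/K_v = 3/0.0125 = 240.

240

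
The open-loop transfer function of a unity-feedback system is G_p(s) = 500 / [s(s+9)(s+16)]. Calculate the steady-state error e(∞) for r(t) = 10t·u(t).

System type = 1 (one pole at s=0).
K_v = lim_{s→0} s·G_p(s) = 500 / (9·16) = 125/36.
e_ss = 10/K_v = 10/(125/36) = 2.88.

2.88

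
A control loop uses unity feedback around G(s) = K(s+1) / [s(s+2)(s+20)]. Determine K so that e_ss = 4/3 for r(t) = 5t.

G(s) has one factor of s in the denominator, so the system is type 1.
K_v = lim_{s→0} s·G(s) = K·1 / (2·20) = 0.025·K.
e_ss = 5/K_v = 4/3 ⇒ K_v = 3.75 ⇒ K = 3.75/0.025 = 150.

150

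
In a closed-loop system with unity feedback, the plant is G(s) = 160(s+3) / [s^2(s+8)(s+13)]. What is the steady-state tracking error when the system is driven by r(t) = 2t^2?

The open loop has two poles at the origin → type 2 system.
K_a = lim_{s→0} s^2·G(s) = 160·3 / (8·13) = 60/13.
r(t) = 2t^2 gives R(s) = 4/s^3.
e_ss = 4/K_a = 4/(60/13) = 13/15.

13/15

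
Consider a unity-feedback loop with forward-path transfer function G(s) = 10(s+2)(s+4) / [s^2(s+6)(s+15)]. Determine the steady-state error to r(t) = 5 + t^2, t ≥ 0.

Two free integrators in G(s): this is a type 2 system. Treating each term separately:
  • 5: tracked with zero error.
  • t^2: e_ss = 2/K_a with K_a=8/9 → 2.25.
Total e_ss = 2.25.

2.25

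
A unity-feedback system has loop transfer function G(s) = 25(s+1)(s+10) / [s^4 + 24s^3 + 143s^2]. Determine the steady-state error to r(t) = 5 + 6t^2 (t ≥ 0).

6.864

Factoring s^2 from the denominator leaves a polynomial with constant term 143, so the system is type 2. Taking each input component in turn:
  • 5: tracked with zero error.
  • 6t^2: e_ss = 12/K_a with K_a=250/143 → 6.864.
Total e_ss = 6.864.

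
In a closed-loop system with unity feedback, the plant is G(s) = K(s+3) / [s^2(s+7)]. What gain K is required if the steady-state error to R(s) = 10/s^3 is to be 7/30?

Two free integrators in G(s): this is a type 2 system.
K_a = lim_{s→0} s^2·G(s) = K·3 / (7) = (3/7)·K.
e_ss = 10/K_a = 7/30 ⇒ K_a = 300/7 ⇒ K = (300/7)/(3/7) = 100.

100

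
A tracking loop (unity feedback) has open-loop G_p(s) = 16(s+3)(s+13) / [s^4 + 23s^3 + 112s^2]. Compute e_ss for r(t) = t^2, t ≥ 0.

14/39

Factoring s^2 from the denominator leaves a polynomial with constant term 112, so the system is type 2.
K_a = lim_{s→0} s^2·G_p(s) = 16·3·13 / 112 = 39/7.
r(t) = t^2 gives R(s) = 2/s^3.
e_ss = 2/K_a = 2/(39/7) = 14/39.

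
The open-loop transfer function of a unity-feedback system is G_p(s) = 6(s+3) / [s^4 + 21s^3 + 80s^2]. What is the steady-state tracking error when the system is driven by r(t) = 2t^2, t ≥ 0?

160/9

The denominator has no term below 80s^2 — 2 poles at s=0, type 2.
K_a = lim_{s→0} s^2·G_p(s) = 6·3 / 80 = 0.225.
r(t) = 2t^2 gives R(s) = 4/s^3.
e_ss = 4/K_a = 4/0.225 = 160/9.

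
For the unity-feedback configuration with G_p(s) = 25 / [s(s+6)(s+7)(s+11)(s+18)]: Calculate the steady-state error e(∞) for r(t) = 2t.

G_p(s) has one factor of s in the denominator, so the system is type 1.
K_v = lim_{s→0} s·G_p(s) = 25 / (6·7·11·18) = 25/8316.
e_ss = 2/K_v = 2/(25/8316) = 665.28.

665.28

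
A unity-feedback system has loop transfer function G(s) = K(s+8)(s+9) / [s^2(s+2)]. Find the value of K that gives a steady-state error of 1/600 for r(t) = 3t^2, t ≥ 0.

100

The open loop has two poles at the origin → type 2 system.
K_a = lim_{s→0} s^2·G(s) = K·8·9 / (2) = 36·K.
e_ss = 6/K_a = 1/600 ⇒ K_a = 3600 ⇒ K = 3600/36 = 100.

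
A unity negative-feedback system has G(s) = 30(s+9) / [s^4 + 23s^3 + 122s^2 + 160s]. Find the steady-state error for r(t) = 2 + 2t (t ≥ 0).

32/27

The denominator has no term below 160s — 1 pole at s=0, type 1. Treating each term separately:
  • 2: tracked with zero error.
  • 2t: e_ss = 2/K_v with K_v=1.6875 → 32/27.
Total e_ss = 32/27.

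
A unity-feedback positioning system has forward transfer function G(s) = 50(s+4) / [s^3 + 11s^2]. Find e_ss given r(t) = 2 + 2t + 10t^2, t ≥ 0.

Factoring s^2 from the denominator leaves a polynomial with constant term 11, so the system is type 2. By superposition:
  • 2: tracked with zero error.
  • 2t: tracked with zero error.
  • 10t^2: e_ss = 20/K_a with K_a=200/11 → 1.1.
Total e_ss = 1.1.

1.1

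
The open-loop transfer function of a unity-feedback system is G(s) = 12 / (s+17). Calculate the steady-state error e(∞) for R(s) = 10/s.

G(s) has no factors of s in the denominator, so the system is type 0.
K_p = lim_{s→0} G(s) = 12 / (17) = 12/17.
e_ss = 10/(1 + K_p) = 10/(29/17) = 170/29.

170/29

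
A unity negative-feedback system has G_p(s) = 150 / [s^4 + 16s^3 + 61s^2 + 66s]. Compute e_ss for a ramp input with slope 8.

3.52

Lowest-order denominator term is 66s, so the open loop has 1 pole at the origin → type 1 system.
K_v = lim_{s→0} s·G_p(s) = 150 / 66 = 25/11.
e_ss = 8/K_v = 8/(25/11) = 3.52.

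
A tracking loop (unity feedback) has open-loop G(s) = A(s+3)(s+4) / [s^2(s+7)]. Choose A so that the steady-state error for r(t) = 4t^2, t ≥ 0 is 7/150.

100

System type = 2 (two poles at s=0).
K_a = lim_{s→0} s^2·G(s) = A·3·4 / (7) = (12/7)·A.
e_ss = 8/K_a = 7/150 ⇒ K_a = 1200/7 ⇒ A = (1200/7)/(12/7) = 100.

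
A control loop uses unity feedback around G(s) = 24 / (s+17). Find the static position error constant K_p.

24/17

No free integrators in G(s): this is a type 0 system.
K_p = lim_{s→0} G(s) = 24 / (17) = 24/17.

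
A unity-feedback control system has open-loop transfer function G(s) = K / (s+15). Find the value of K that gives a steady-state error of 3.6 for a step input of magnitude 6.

10

The open loop has no poles at the origin → type 0 system.
K_p = lim_{s→0} G(s) = K / (15) = (1/15)·K.
e_ss = 6/(1 + K_p) = 3.6 ⇒ 1 + (1/15)·K = 5/3 ⇒ K = 10.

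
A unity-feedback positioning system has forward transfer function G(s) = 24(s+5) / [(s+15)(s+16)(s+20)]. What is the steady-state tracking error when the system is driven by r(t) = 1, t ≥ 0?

No free integrators in G(s): this is a type 0 system.
K_p = lim_{s→0} G(s) = 24·5 / (15·16·20) = 0.025.
e_ss = 1/(1 + K_p) = 1/1.025 = 40/41.

40/41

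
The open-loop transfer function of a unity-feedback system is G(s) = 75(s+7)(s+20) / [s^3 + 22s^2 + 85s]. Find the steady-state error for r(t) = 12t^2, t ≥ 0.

infinity

Lowest-order denominator term is 85s, so the open loop has 1 pole at the origin → type 1 system.
K_a = lim_{s→0} s^2·G(s) = 0; the steady-state error to this parabolic input grows without bound.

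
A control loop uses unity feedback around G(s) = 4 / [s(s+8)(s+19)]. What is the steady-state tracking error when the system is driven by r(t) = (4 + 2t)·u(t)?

System type = 1 (one pole at s=0). By superposition:
  • 4: tracked with zero error.
  • 2t: e_ss = 2/K_v with K_v=1/38 → 76.
Total e_ss = 76.

76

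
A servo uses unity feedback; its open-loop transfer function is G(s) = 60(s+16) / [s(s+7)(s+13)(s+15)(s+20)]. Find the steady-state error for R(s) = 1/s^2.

The open loop has one pole at the origin → type 1 system.
K_v = lim_{s→0} s·G(s) = 60·16 / (7·13·15·20) = 16/455.
e_ss = 1/K_v = 1/(16/455) = 28.4375.

28.4375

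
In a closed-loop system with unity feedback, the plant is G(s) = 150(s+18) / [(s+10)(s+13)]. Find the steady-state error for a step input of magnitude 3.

39/283

The open loop has no poles at the origin → type 0 system.
K_p = lim_{s→0} G(s) = 150·18 / (10·13) = 270/13.
e_ss = 3/(1 + K_p) = 3/(283/13) = 39/283.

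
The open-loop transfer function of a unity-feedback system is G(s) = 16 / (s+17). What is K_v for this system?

System type = 0 (no poles at s=0).
K_v = lim_{s→0} s·G(s) = 0 (the extra factor of s kills the finite limit).

0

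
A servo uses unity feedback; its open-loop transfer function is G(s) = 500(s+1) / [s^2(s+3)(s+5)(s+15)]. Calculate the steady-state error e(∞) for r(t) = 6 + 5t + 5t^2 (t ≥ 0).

System type = 2 (two poles at s=0). Taking each input component in turn:
  • 6: tracked with zero error.
  • 5t: tracked with zero error.
  • 5t^2: e_ss = 10/K_a with K_a=20/9 → 4.5.
Total e_ss = 4.5.

4.5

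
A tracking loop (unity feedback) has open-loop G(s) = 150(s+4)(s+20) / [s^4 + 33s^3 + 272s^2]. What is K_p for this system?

K_p = lim_{s→0} G(s); with 2 poles at the origin the limit diverges, so K_p = ∞.

infinity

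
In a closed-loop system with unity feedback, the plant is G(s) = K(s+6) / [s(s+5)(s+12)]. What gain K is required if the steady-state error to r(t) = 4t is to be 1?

40

The open loop has one pole at the origin → type 1 system.
K_v = lim_{s→0} s·G(s) = K·6 / (5·12) = 0.1·K.
e_ss = 4/K_v = 1 ⇒ K_v = 4 ⇒ K = 4/0.1 = 40.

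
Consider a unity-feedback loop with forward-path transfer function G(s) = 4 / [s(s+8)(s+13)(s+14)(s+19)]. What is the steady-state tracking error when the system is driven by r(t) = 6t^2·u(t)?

infinity

System type = 1 (one pole at s=0).
K_a = lim_{s→0} s^2·G(s) = 0; the steady-state error to this parabolic input grows without bound.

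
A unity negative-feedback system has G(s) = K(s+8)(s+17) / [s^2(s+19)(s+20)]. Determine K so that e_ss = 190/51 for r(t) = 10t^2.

15

G(s) has two factors of s in the denominator, so the system is type 2.
K_a = lim_{s→0} s^2·G(s) = K·8·17 / (19·20) = (34/95)·K.
e_ss = 20/K_a = 190/51 ⇒ K_a = 102/19 ⇒ K = (102/19)/(34/95) = 15.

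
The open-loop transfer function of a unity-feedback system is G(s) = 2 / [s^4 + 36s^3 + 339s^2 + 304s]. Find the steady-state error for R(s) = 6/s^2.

912

Lowest-order denominator term is 304s, so the open loop has 1 pole at the origin → type 1 system.
K_v = lim_{s→0} s·G(s) = 2 / 304 = 1/152.
e_ss = 6/K_v = 6/(1/152) = 912.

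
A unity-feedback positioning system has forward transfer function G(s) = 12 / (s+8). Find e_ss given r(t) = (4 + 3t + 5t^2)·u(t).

infinity

System type = 0 (no poles at s=0). By superposition:
  • 4: e_ss = 4/(1+K_p) with K_p=1.5 → 1.6.
  • 3t: a type-0 system cannot track it, e_ss → ∞.
  • 5t^2: a type-0 system cannot track it, e_ss → ∞.
The unbounded component dominates.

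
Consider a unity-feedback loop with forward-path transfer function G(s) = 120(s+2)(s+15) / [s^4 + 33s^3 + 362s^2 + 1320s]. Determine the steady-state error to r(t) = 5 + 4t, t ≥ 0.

Lowest-order denominator term is 1320s, so the open loop has 1 pole at the origin → type 1 system. By superposition:
  • 5: tracked with zero error.
  • 4t: e_ss = 4/K_v with K_v=30/11 → 22/15.
Total e_ss = 22/15.

22/15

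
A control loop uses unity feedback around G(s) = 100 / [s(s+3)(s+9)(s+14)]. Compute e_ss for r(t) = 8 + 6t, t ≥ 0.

G(s) has one factor of s in the denominator, so the system is type 1. Treating each term separately:
  • 8: tracked with zero error.
  • 6t: e_ss = 6/K_v with K_v=50/189 → 22.68.
Total e_ss = 22.68.

22.68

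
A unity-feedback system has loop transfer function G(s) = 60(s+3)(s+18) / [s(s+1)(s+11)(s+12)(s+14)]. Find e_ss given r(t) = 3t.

System type = 1 (one pole at s=0).
K_v = lim_{s→0} s·G(s) = 60·3·18 / (1·11·12·14) = 135/77.
e_ss = 3/K_v = 3/(135/77) = 77/45.

77/45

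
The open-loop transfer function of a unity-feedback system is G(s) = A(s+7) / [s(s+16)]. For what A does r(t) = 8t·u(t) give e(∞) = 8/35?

One free integrator in G(s): this is a type 1 system.
K_v = lim_{s→0} s·G(s) = A·7 / (16) = 0.4375·A.
e_ss = 8/K_v = 8/35 ⇒ K_v = 35 ⇒ A = 35/0.4375 = 80.

80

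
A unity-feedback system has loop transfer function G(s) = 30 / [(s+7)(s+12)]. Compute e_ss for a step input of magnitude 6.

System type = 0 (no poles at s=0).
K_p = lim_{s→0} G(s) = 30 / (7·12) = 5/14.
e_ss = 6/(1 + K_p) = 6/(19/14) = 84/19.

84/19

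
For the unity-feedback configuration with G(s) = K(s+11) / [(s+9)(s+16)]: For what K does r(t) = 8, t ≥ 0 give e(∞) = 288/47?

4

No free integrators in G(s): this is a type 0 system.
K_p = lim_{s→0} G(s) = K·11 / (9·16) = (11/144)·K.
e_ss = 8/(1 + K_p) = 288/47 ⇒ 1 + (11/144)·K = 47/36 ⇒ K = 4.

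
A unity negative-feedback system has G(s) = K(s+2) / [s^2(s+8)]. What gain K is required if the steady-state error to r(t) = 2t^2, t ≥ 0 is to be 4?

4

System type = 2 (two poles at s=0).
K_a = lim_{s→0} s^2·G(s) = K·2 / (8) = 0.25·K.
e_ss = 4/K_a = 4 ⇒ K_a = 1 ⇒ K = 1/0.25 = 4.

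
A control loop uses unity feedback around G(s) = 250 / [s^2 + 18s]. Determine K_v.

125/9

Lowest-order denominator term is 18s, so the open loop has 1 pole at the origin → type 1 system.
K_v = lim_{s→0} s·G(s) = 250 / 18 = 125/9.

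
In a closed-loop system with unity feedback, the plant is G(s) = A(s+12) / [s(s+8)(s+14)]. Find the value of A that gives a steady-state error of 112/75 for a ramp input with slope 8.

The open loop has one pole at the origin → type 1 system.
K_v = lim_{s→0} s·G(s) = A·12 / (8·14) = (3/28)·A.
e_ss = 8/K_v = 112/75 ⇒ K_v = 75/14 ⇒ A = (75/14)/(3/28) = 50.

50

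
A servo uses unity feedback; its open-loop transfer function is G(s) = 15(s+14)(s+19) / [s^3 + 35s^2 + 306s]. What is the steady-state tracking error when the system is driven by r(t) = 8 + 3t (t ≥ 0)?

153/665

Lowest-order denominator term is 306s, so the open loop has 1 pole at the origin → type 1 system. Taking each input component in turn:
  • 8: tracked with zero error.
  • 3t: e_ss = 3/K_v with K_v=665/51 → 153/665.
Total e_ss = 153/665.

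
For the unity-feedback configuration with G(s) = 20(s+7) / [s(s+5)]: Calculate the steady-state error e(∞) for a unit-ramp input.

1/28

G(s) has one factor of s in the denominator, so the system is type 1.
K_v = lim_{s→0} s·G(s) = 20·7 / (5) = 28.
e_ss = 1/K_v = 1/28.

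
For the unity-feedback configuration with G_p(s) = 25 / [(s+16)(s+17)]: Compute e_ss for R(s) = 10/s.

2720/297

G_p(s) has no factors of s in the denominator, so the system is type 0.
K_p = lim_{s→0} G_p(s) = 25 / (16·17) = 25/272.
e_ss = 10/(1 + K_p) = 10/(297/272) = 2720/297.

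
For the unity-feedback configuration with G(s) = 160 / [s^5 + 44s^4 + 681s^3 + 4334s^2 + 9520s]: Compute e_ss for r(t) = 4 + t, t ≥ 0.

59.5

Lowest-order denominator term is 9520s, so the open loop has 1 pole at the origin → type 1 system. By superposition:
  • 4: tracked with zero error.
  • t: e_ss = 1/K_v with K_v=2/119 → 59.5.
Total e_ss = 59.5.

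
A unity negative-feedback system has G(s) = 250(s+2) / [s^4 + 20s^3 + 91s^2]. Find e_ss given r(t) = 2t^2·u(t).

Lowest-order denominator term is 91s^2, so the open loop has 2 poles at the origin → type 2 system.
K_a = lim_{s→0} s^2·G(s) = 250·2 / 91 = 500/91.
r(t) = 2t^2 gives R(s) = 4/s^3.
e_ss = 4/K_a = 4/(500/91) = 0.728.

0.728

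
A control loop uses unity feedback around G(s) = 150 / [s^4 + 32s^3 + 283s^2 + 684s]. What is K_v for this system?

The denominator has no term below 684s — 1 pole at s=0, type 1.
K_v = lim_{s→0} s·G(s) = 150 / 684 = 25/114.

25/114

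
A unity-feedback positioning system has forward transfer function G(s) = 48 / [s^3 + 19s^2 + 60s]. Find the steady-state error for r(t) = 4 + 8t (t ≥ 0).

10

The denominator has no term below 60s — 1 pole at s=0, type 1. By superposition:
  • 4: tracked with zero error.
  • 8t: e_ss = 8/K_v with K_v=0.8 → 10.
Total e_ss = 10.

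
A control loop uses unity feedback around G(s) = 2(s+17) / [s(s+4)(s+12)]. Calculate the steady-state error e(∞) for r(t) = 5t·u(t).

System type = 1 (one pole at s=0).
K_v = lim_{s→0} s·G(s) = 2·17 / (4·12) = 17/24.
e_ss = 5/K_v = 5/(17/24) = 120/17.

120/17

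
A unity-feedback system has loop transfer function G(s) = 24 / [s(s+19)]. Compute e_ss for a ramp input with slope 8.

System type = 1 (one pole at s=0).
K_v = lim_{s→0} s·G(s) = 24 / (19) = 24/19.
e_ss = 8/K_v = 8/(24/19) = 19/3.

19/3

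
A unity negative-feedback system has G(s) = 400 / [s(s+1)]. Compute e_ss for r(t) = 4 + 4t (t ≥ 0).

0.01

One free integrator in G(s): this is a type 1 system. Treating each term separately:
  • 4: tracked with zero error.
  • 4t: e_ss = 4/K_v with K_v=400 → 0.01.
Total e_ss = 0.01.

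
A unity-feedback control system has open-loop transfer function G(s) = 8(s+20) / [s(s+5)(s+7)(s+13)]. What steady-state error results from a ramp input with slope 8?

22.75

System type = 1 (one pole at s=0).
K_v = lim_{s→0} s·G(s) = 8·20 / (5·7·13) = 32/91.
e_ss = 8/K_v = 8/(32/91) = 22.75.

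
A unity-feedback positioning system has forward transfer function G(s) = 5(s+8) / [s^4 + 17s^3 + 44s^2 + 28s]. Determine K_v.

Factoring s from the denominator leaves a polynomial with constant term 28, so the system is type 1.
K_v = lim_{s→0} s·G(s) = 5·8 / 28 = 10/7.

10/7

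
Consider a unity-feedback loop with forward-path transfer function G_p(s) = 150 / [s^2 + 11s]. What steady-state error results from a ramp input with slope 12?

Factoring s from the denominator leaves a polynomial with constant term 11, so the system is type 1.
K_v = lim_{s→0} s·G_p(s) = 150 / 11 = 150/11.
e_ss = 12/K_v = 12/(150/11) = 0.88.

0.88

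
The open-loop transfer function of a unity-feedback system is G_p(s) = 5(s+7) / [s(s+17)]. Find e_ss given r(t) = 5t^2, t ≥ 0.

The open loop has one pole at the origin → type 1 system.
For a type-1 system K_a = 0, so e_ss to a parabolic input is unbounded.

infinity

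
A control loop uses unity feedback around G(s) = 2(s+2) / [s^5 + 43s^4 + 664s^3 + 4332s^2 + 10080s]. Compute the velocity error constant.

1/2520

The denominator has no term below 10080s — 1 pole at s=0, type 1.
K_v = lim_{s→0} s·G(s) = 2·2 / 10080 = 1/2520.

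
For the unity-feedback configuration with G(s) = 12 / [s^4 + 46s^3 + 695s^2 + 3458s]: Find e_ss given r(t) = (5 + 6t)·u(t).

1729

Lowest-order denominator term is 3458s, so the open loop has 1 pole at the origin → type 1 system. Taking each input component in turn:
  • 5: tracked with zero error.
  • 6t: e_ss = 6/K_v with K_v=6/1729 → 1729.
Total e_ss = 1729.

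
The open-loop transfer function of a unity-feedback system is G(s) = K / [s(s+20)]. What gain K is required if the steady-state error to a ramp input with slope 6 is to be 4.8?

System type = 1 (one pole at s=0).
K_v = lim_{s→0} s·G(s) = K / (20) = 0.05·K.
e_ss = 6/K_v = 4.8 ⇒ K_v = 1.25 ⇒ K = 1.25/0.05 = 25.

25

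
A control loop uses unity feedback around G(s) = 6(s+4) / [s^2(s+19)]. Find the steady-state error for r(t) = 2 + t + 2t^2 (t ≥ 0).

19/6

The open loop has two poles at the origin → type 2 system. By superposition:
  • 2: tracked with zero error.
  • t: tracked with zero error.
  • 2t^2: e_ss = 4/K_a with K_a=24/19 → 19/6.
Total e_ss = 19/6.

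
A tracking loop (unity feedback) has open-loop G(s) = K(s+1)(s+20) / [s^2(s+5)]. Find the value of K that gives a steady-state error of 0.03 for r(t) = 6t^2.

System type = 2 (two poles at s=0).
K_a = lim_{s→0} s^2·G(s) = K·1·20 / (5) = 4·K.
e_ss = 12/K_a = 0.03 ⇒ K_a = 400 ⇒ K = 400/4 = 100.

100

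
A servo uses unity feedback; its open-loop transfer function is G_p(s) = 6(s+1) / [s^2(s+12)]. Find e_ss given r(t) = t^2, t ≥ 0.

System type = 2 (two poles at s=0).
K_a = lim_{s→0} s^2·G_p(s) = 6·1 / (12) = 0.5.
r(t) = t^2 gives R(s) = 2/s^3.
e_ss = 2/K_a = 2/0.5 = 4.

4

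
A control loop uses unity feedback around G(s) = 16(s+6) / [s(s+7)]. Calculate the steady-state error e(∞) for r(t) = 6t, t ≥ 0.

System type = 1 (one pole at s=0).
K_v = lim_{s→0} s·G(s) = 16·6 / (7) = 96/7.
e_ss = 6/K_v = 6/(96/7) = 0.4375.

0.4375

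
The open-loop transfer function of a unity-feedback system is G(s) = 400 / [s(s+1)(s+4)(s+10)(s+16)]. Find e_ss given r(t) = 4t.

The open loop has one pole at the origin → type 1 system.
K_v = lim_{s→0} s·G(s) = 400 / (1·4·10·16) = 0.625.
e_ss = 4/K_v = 4/0.625 = 6.4.

6.4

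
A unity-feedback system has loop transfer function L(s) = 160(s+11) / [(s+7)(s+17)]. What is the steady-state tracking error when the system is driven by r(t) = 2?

The open loop has no poles at the origin → type 0 system.
K_p = lim_{s→0} L(s) = 160·11 / (7·17) = 1760/119.
e_ss = 2/(1 + K_p) = 2/(1879/119) = 238/1879.

238/1879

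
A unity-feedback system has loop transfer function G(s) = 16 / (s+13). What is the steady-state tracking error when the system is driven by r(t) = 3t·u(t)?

G(s) has no factors of s in the denominator, so the system is type 0.
For a type-0 system K_v = 0, so e_ss to a ramp input is unbounded.

infinity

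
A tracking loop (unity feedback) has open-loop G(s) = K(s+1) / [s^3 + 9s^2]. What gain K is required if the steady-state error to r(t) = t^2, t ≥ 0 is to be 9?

2

The denominator has no term below 9s^2 — 2 poles at s=0, type 2.
K_a = lim_{s→0} s^2·G(s) = K·1 / 9 = (1/9)·K.
e_ss = 2/K_a = 9 ⇒ K_a = 2/9 ⇒ K = (2/9)/(1/9) = 2.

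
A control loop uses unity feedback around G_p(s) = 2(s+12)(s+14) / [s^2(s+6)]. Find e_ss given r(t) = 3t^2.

3/28

Two free integrators in G_p(s): this is a type 2 system.
K_a = lim_{s→0} s^2·G_p(s) = 2·12·14 / (6) = 56.
r(t) = 3t^2 gives R(s) = 6/s^3.
e_ss = 6/K_a = 6/56 = 3/28.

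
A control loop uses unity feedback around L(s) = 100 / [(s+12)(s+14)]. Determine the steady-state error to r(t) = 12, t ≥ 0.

504/67

No free integrators in L(s): this is a type 0 system.
K_p = lim_{s→0} L(s) = 100 / (12·14) = 25/42.
e_ss = 12/(1 + K_p) = 12/(67/42) = 504/67.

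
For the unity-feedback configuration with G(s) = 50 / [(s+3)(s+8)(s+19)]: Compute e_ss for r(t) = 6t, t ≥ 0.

No free integrators in G(s): this is a type 0 system.
K_v = lim_{s→0} s·G(s) = 0; the steady-state error to this ramp input grows without bound.

infinity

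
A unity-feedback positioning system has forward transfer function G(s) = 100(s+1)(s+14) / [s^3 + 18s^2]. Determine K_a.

Lowest-order denominator term is 18s^2, so the open loop has 2 poles at the origin → type 2 system.
K_a = lim_{s→0} s^2·G(s) = 100·1·14 / 18 = 700/9.

700/9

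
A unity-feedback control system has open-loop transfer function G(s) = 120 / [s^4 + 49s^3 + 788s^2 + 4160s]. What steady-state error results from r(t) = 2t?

Factoring s from the denominator leaves a polynomial with constant term 4160, so the system is type 1.
K_v = lim_{s→0} s·G(s) = 120 / 4160 = 3/104.
e_ss = 2/K_v = 2/(3/104) = 208/3.

208/3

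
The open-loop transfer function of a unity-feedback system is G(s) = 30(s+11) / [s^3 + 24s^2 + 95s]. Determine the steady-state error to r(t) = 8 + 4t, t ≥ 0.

38/33

Factoring s from the denominator leaves a polynomial with constant term 95, so the system is type 1. By superposition:
  • 8: tracked with zero error.
  • 4t: e_ss = 4/K_v with K_v=66/19 → 38/33.
Total e_ss = 38/33.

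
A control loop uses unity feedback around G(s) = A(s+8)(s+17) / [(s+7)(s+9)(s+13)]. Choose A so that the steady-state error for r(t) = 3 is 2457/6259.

40

System type = 0 (no poles at s=0).
K_p = lim_{s→0} G(s) = A·8·17 / (7·9·13) = (136/819)·A.
e_ss = 3/(1 + K_p) = 2457/6259 ⇒ 1 + (136/819)·A = 6259/819 ⇒ A = 40.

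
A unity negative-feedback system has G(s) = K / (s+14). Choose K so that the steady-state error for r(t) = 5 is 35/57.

100

System type = 0 (no poles at s=0).
K_p = lim_{s→0} G(s) = K / (14) = (1/14)·K.
e_ss = 5/(1 + K_p) = 35/57 ⇒ 1 + (1/14)·K = 57/7 ⇒ K = 100.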